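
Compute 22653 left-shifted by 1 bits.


0b101100001111101 << 1 = 0b1011000011111010 = 45306

45306


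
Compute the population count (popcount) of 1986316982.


0b1110110011001001100101010110110 has 17 set bits

17


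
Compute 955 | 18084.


0b1110111011 | 0b100011010100100 = 0b100011110111111 = 18367

18367


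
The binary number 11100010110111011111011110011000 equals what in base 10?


11100010110111011111011110011000 in decimal = 3806197656

3806197656


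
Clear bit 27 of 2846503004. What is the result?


2846503004 & ~(1 << 27) = 2712285276

2712285276


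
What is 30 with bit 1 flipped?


30 ^ (1 << 1) = 30 ^ 2 = 28

28


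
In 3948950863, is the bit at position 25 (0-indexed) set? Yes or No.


0b11101011011000000011010101001111, bit 25 = 1. Yes

Yes


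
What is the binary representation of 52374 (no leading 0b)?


52374 = 1100110010010110 in binary

1100110010010110


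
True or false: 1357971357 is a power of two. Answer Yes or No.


0b1010000111100001111111110011101. Multiple bits set => No

No


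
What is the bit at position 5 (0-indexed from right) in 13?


0b1101, position 5 = 0

0


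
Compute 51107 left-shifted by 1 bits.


0b1100011110100011 << 1 = 0b11000111101000110 = 102214

102214


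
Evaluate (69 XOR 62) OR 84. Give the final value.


Step 1: 69 ^ 62 = 123
Step 2: 123 | 84 = 127

127


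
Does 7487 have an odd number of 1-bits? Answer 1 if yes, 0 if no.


0b1110100111111 has 10 ones => parity 0

0


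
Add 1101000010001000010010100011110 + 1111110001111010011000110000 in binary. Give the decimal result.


1101000010001000010010100011110 + 1111110001111010011000110000 = 1111000000010111100101101001110 = 2014038862

2014038862


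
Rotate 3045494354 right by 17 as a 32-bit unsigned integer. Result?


Rotate 0b10110101100001101000111001010010 right by 17 (32-bit) = 0b1000111001010010101101011000011 = 1193892547

1193892547


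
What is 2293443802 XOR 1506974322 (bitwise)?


0b10001000101100110010110011011010 ^ 0b1011001110100101001101001110010 = 0b11010001011000011011011010101000 = 3512841896

3512841896


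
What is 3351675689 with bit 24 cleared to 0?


3351675689 & ~(1 << 24) = 3334898473

3334898473


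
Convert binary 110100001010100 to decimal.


110100001010100 in decimal = 26708

26708


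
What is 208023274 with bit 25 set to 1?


208023274 | (1 << 25) = 208023274 | 33554432 = 241577706

241577706


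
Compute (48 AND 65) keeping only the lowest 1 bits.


Step 1: 48 & 65 = 0
Step 2: 0 & 1 = 0

0


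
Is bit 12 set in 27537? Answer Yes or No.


0b110101110010001, bit 12 = 0. No

No


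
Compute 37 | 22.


0b100101 | 0b10110 = 0b110111 = 55

55


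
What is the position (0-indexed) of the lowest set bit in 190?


0b10111110. Lowest set bit at position 1

1


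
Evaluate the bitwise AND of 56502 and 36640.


0b1101110010110110 & 0b1000111100100000 = 0b1000110000100000 = 35872

35872


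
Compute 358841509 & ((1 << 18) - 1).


358841509 & 262143 = 228517

228517


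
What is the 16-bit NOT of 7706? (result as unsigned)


~0b1111000011010 = 0b1110000111100101 = 57829 (16-bit unsigned)

57829


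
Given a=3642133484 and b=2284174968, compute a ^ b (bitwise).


3642133484 ^ 2284174968 = 1362310548

1362310548


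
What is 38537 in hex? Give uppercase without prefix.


38537 = 9689 hex

9689


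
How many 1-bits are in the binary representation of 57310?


0b1101111111011110 has 13 set bits

13


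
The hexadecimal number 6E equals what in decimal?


6E hex = 110 decimal

110


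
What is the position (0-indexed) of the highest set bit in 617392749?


0b100100110011001010101001101101. Highest set bit at position 29

29


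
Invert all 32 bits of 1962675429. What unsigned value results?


1962675429 ^ 4294967295 = 2332291866

2332291866


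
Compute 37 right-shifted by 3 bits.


0b100101 >> 3 = 0b100 = 4

4


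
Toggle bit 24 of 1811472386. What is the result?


1811472386 ^ (1 << 24) = 1811472386 ^ 16777216 = 1794695170

1794695170


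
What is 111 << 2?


0b1101111 << 2 = 0b110111100 = 444

444


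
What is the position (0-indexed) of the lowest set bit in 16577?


0b100000011000001. Lowest set bit at position 0

0


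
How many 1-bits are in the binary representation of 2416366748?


0b10010000000001101101010010011100 has 12 set bits

12


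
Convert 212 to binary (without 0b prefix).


212 = 11010100 in binary

11010100


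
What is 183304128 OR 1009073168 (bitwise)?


0b1010111011001111111111000000 | 0b111100001001010011110000010000 = 0b111110111011011111111111010000 = 1055784912

1055784912


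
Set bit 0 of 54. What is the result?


54 | (1 << 0) = 54 | 1 = 55

55


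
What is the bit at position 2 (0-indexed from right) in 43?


0b101011, position 2 = 0

0


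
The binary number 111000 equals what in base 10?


111000 in decimal = 56

56


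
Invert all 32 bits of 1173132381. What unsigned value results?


1173132381 ^ 4294967295 = 3121834914

3121834914


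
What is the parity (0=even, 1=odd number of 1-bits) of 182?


0b10110110 has 5 ones => parity 1

1


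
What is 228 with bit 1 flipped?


228 ^ (1 << 1) = 228 ^ 2 = 230

230


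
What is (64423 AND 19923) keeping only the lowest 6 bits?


Step 1: 64423 & 19923 = 18819
Step 2: 18819 & 63 = 3

3


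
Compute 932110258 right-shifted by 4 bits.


0b110111100011101101111110110010 >> 4 = 0b11011110001110110111111011 = 58256891

58256891


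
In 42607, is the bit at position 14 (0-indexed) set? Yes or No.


0b1010011001101111, bit 14 = 0. No

No


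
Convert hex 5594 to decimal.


5594 hex = 21908 decimal

21908


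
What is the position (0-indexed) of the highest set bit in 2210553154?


0b10000011110000100101110101000010. Highest set bit at position 31

31


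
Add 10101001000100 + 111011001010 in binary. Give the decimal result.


10101001000100 + 111011001010 = 11100100001110 = 14606

14606


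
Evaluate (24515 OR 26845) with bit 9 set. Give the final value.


Step 1: 24515 | 26845 = 32735
Step 2: 32735 | (1 << 9) = 32735 | 512 = 32735

32735


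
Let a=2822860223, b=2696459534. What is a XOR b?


2822860223 ^ 2696459534 = 150591665

150591665


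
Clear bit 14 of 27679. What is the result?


27679 & ~(1 << 14) = 11295

11295


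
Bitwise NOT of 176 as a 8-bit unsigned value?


~0b10110000 = 0b1001111 = 79 (8-bit unsigned)

79


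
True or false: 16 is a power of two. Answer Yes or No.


0b10000. Only one bit set => Yes

Yes


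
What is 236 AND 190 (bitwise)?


0b11101100 & 0b10111110 = 0b10101100 = 172

172


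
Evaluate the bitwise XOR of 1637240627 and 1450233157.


0b1100001100101100100111100110011 ^ 0b1010110011100001100110101000101 = 0b110111111001101000001001110110 = 937853558

937853558


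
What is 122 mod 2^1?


122 & 1 = 0

0


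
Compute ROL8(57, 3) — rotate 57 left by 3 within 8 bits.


Rotate 0b111001 left by 3 (8-bit) = 0b11001001 = 201

201


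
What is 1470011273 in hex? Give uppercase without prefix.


1470011273 = 579E9789 hex

579E9789


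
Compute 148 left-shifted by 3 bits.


0b10010100 << 3 = 0b10010100000 = 1184

1184


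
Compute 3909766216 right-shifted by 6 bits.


0b11101001000010100100110001001000 >> 6 = 0b11101001000010100100110001 = 61090097

61090097


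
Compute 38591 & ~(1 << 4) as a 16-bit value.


38591 & ~(1 << 4) = 38575

38575


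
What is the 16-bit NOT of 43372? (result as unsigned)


~0b1010100101101100 = 0b101011010010011 = 22163 (16-bit unsigned)

22163


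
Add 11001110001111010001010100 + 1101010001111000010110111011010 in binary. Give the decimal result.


11001110001111010001010100 + 1101010001111000010110111011010 = 1101101011101010010001000101110 = 1836393006

1836393006


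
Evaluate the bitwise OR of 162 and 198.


0b10100010 | 0b11000110 = 0b11100110 = 230

230


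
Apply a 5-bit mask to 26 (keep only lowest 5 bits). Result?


26 & 31 = 26

26


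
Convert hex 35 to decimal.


35 hex = 53 decimal

53


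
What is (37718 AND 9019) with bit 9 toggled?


Step 1: 37718 & 9019 = 786
Step 2: 786 ^ (1 << 9) = 786 ^ 512 = 274

274


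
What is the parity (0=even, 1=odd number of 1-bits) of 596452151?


0b100011100011010010001100110111 has 15 ones => parity 1

1


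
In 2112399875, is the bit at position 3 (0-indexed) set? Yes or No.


0b1111101111010001010101000000011, bit 3 = 0. No

No


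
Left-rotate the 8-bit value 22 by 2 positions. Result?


Rotate 0b10110 left by 2 (8-bit) = 0b1011000 = 88

88


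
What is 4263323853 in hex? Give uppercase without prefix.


4263323853 = FE1D28CD hex

FE1D28CD


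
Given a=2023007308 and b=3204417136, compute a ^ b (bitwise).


2023007308 ^ 3204417136 = 3328909884

3328909884


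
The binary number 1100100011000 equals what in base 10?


1100100011000 in decimal = 6424

6424


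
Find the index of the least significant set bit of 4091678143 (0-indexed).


0b11110011111000100000110110111111. Lowest set bit at position 0

0


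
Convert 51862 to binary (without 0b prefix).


51862 = 1100101010010110 in binary

1100101010010110


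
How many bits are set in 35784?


0b1000101111001000 has 7 set bits

7


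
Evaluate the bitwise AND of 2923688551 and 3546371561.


0b10101110010000111111001001100111 & 0b11010011011000010101010111101001 = 0b10000010010000010101000001100001 = 2185318497

2185318497


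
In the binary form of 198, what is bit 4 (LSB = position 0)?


0b11000110, position 4 = 0

0


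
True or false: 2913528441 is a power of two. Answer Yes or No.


0b10101101101010001110101001111001. Multiple bits set => No

No


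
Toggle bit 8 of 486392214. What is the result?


486392214 ^ (1 << 8) = 486392214 ^ 256 = 486391958

486391958


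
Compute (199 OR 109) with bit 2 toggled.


Step 1: 199 | 109 = 239
Step 2: 239 ^ (1 << 2) = 239 ^ 4 = 235

235


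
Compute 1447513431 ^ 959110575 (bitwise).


0b1010110010001110100110101010111 ^ 0b111001001010101101110110101111 = 0b1101111011011011001000011111000 = 1869451512

1869451512


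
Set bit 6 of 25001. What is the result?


25001 | (1 << 6) = 25001 | 64 = 25065

25065


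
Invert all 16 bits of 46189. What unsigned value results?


46189 ^ 65535 = 19346

19346


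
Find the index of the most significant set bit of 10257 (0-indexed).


0b10100000010001. Highest set bit at position 13

13


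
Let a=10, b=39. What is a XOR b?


10 ^ 39 = 45

45


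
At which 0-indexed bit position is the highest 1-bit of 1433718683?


0b1010101011101001100111110011011. Highest set bit at position 30

30


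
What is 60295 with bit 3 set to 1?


60295 | (1 << 3) = 60295 | 8 = 60303

60303


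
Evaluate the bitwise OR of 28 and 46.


0b11100 | 0b101110 = 0b111110 = 62

62


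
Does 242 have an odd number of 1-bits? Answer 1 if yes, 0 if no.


0b11110010 has 5 ones => parity 1

1


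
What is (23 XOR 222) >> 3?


Step 1: 23 ^ 222 = 201
Step 2: 201 >> 3 = 25

25


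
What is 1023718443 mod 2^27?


1023718443 & 134217727 = 84194347

84194347


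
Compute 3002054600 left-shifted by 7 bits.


0b10110010111011111011011111001000 << 7 = 0b101100101110111110110111110010000000000 = 384262988800

384262988800


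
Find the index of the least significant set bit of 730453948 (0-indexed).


0b101011100010011101011110111100. Lowest set bit at position 2

2


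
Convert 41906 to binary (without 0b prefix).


41906 = 1010001110110010 in binary

1010001110110010


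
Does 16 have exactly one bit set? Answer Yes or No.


0b10000. Only one bit set => Yes

Yes


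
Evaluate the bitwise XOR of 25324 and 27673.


0b110001011101100 ^ 0b110110000011001 = 0b111011110101 = 3829

3829


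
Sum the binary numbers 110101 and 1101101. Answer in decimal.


110101 + 1101101 = 10100010 = 162

162


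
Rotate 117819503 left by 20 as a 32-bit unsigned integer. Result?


Rotate 0b111000001011100100001101111 left by 20 (32-bit) = 0b10000110111100000111000001011100 = 2263904348

2263904348


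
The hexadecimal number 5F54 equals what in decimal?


5F54 hex = 24404 decimal

24404


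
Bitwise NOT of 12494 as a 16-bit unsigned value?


~0b11000011001110 = 0b1100111100110001 = 53041 (16-bit unsigned)

53041


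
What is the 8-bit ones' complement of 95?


95 ^ 255 = 160

160


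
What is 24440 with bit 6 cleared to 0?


24440 & ~(1 << 6) = 24376

24376


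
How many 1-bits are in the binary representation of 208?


0b11010000 has 3 set bits

3


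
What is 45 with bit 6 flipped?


45 ^ (1 << 6) = 45 ^ 64 = 109

109


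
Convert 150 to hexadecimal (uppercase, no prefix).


150 = 96 hex

96


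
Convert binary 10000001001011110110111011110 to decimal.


10000001001011110110111011110 in decimal = 270921182

270921182


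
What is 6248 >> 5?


0b1100001101000 >> 5 = 0b11000011 = 195

195


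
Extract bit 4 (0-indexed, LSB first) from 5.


0b101, position 4 = 0

0


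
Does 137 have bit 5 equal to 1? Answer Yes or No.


0b10001001, bit 5 = 0. No

No


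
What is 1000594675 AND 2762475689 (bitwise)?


0b111011101000111101110011110011 & 0b10100100101010000000100010101001 = 0b100000101000000000100010100001 = 547358881

547358881


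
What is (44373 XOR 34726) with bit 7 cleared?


Step 1: 44373 ^ 34726 = 10995
Step 2: 10995 & ~(1 << 7) = 10867

10867


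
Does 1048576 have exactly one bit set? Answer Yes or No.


0b100000000000000000000. Only one bit set => Yes

Yes


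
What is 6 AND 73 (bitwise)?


0b110 & 0b1001001 = 0b0 = 0

0


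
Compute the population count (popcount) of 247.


0b11110111 has 7 set bits

7


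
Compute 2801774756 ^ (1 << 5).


2801774756 ^ (1 << 5) = 2801774756 ^ 32 = 2801774724

2801774724


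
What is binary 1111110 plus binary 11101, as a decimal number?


1111110 + 11101 = 10011011 = 155

155


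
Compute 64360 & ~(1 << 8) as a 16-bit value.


64360 & ~(1 << 8) = 64104

64104


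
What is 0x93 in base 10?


93 hex = 147 decimal

147


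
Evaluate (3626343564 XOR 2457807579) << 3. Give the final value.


Step 1: 3626343564 ^ 2457807579 = 1247458903
Step 2: 1247458903 << 3 = 9979671224

9979671224


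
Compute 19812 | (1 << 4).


19812 | (1 << 4) = 19812 | 16 = 19828

19828


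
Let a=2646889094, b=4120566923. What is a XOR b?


2646889094 ^ 4120566923 = 1751027213

1751027213


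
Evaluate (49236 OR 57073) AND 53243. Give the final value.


Step 1: 49236 | 57073 = 57077
Step 2: 57077 & 53243 = 52977

52977


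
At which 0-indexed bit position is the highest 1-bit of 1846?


0b11100110110. Highest set bit at position 10

10


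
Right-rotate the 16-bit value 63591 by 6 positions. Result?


Rotate 0b1111100001100111 right by 6 (16-bit) = 0b1001111111100001 = 40929

40929


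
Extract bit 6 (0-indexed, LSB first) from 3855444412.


0b11100101110011010110100110111100, position 6 = 0

0


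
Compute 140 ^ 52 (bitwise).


0b10001100 ^ 0b110100 = 0b10111000 = 184

184


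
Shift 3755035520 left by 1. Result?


0b11011111110100010100101110000000 << 1 = 0b110111111101000101001011100000000 = 7510071040

7510071040


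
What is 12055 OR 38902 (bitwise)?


0b10111100010111 | 0b1001011111110110 = 0b1011111111110111 = 49143

49143


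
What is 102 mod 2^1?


102 & 1 = 0

0


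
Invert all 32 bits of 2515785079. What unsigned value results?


2515785079 ^ 4294967295 = 1779182216

1779182216


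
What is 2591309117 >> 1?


0b10011010011101000011110100111101 >> 1 = 0b1001101001110100001111010011110 = 1295654558

1295654558


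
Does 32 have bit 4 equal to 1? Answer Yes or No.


0b100000, bit 4 = 0. No

No


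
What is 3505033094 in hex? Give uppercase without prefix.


3505033094 = D0EA8F86 hex

D0EA8F86


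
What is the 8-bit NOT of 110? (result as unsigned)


~0b1101110 = 0b10010001 = 145 (8-bit unsigned)

145


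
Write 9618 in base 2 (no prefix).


9618 = 10010110010010 in binary

10010110010010


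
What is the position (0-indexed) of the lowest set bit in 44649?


0b1010111001101001. Lowest set bit at position 0

0


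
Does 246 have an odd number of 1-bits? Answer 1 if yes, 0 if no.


0b11110110 has 6 ones => parity 0

0


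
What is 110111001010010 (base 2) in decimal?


110111001010010 in decimal = 28242

28242


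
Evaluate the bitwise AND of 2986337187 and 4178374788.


0b10110001111111111110001110100011 & 0b11111001000011001111000010000100 = 0b10110001000011001110000010000000 = 2970411136

2970411136


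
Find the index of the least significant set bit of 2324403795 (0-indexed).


0b10001010100010111001011001010011. Lowest set bit at position 0

0


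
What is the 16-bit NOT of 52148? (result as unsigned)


~0b1100101110110100 = 0b11010001001011 = 13387 (16-bit unsigned)

13387


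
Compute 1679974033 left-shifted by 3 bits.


0b1100100001000100101111010010001 << 3 = 0b1100100001000100101111010010001000 = 13439792264

13439792264


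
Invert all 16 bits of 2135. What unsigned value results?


2135 ^ 65535 = 63400

63400


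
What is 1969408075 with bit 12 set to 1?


1969408075 | (1 << 12) = 1969408075 | 4096 = 1969412171

1969412171


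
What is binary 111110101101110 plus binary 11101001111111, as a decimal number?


111110101101110 + 11101001111111 = 1011011111101101 = 47085

47085


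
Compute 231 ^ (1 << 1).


231 ^ (1 << 1) = 231 ^ 2 = 229

229


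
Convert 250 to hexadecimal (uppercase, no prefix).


250 = FA hex

FA


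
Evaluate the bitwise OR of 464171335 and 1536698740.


0b11011101010101011000101000111 | 0b1011011100110000010100101110100 = 0b1011011101110101011100101110111 = 1538963831

1538963831


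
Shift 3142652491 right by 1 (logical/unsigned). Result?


0b10111011010100010001001001001011 >> 1 = 0b1011101101010001000100100100101 = 1571326245

1571326245


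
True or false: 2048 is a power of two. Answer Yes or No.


0b100000000000. Only one bit set => Yes

Yes


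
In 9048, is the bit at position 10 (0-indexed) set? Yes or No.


0b10001101011000, bit 10 = 0. No

No


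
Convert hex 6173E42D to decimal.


6173E42D hex = 1634985005 decimal

1634985005


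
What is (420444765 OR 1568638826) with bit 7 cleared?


Step 1: 420444765 | 1568638826 = 1568669567
Step 2: 1568669567 & ~(1 << 7) = 1568669567

1568669567


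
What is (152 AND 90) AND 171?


Step 1: 152 & 90 = 24
Step 2: 24 & 171 = 8

8


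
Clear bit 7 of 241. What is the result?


241 & ~(1 << 7) = 113

113


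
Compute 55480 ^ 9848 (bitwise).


0b1101100010111000 ^ 0b10011001111000 = 0b1111111011000000 = 65216

65216


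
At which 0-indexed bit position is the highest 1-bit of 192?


0b11000000. Highest set bit at position 7

7


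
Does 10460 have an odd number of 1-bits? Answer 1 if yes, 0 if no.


0b10100011011100 has 7 ones => parity 1

1


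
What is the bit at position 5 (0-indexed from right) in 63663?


0b1111100010101111, position 5 = 1

1


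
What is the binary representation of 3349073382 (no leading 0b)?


3349073382 = 11000111100111101100110111100110 in binary

11000111100111101100110111100110


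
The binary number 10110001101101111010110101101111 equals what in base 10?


10110001101101111010110101101111 in decimal = 2981604719

2981604719


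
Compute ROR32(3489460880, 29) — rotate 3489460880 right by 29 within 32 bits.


Rotate 0b11001111111111001111001010010000 right by 29 (32-bit) = 0b1111111111001111001010010000110 = 2145883270

2145883270


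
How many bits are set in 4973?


0b1001101101101 has 8 set bits

8


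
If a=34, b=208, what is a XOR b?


34 ^ 208 = 242

242


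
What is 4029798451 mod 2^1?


4029798451 & 1 = 1

1


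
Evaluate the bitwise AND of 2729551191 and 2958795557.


0b10100010101100011010010101010111 & 0b10110000010110111010001100100101 = 0b10100000000100011010000100000101 = 2685509893

2685509893


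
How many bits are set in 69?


0b1000101 has 3 set bits

3


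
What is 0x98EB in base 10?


98EB hex = 39147 decimal

39147


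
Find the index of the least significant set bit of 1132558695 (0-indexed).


0b1000011100000010111100101100111. Lowest set bit at position 0

0


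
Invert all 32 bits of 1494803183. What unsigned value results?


1494803183 ^ 4294967295 = 2800164112

2800164112


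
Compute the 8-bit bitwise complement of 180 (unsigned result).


~0b10110100 = 0b1001011 = 75 (8-bit unsigned)

75


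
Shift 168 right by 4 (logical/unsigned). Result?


0b10101000 >> 4 = 0b1010 = 10

10


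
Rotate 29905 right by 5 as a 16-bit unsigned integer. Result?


Rotate 0b111010011010001 right by 5 (16-bit) = 0b1000101110100110 = 35750

35750


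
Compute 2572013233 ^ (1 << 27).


2572013233 ^ (1 << 27) = 2572013233 ^ 134217728 = 2437795505

2437795505


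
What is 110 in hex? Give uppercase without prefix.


110 = 6E hex

6E


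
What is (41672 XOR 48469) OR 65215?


Step 1: 41672 ^ 48469 = 8093
Step 2: 8093 | 65215 = 65471

65471


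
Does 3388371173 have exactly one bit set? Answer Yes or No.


0b11001001111101100111000011100101. Multiple bits set => No

No


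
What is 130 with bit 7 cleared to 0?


130 & ~(1 << 7) = 2

2


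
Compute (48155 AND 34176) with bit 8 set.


Step 1: 48155 & 34176 = 33792
Step 2: 33792 | (1 << 8) = 33792 | 256 = 34048

34048


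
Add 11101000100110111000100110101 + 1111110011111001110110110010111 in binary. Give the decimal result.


11101000100110111000100110101 + 1111110011111001110110110010111 = 10011011100100000101111011001100 = 2609929932

2609929932


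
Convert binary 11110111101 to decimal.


11110111101 in decimal = 1981

1981


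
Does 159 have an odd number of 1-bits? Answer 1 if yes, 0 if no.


0b10011111 has 6 ones => parity 0

0


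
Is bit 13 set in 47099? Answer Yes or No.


0b1011011111111011, bit 13 = 1. Yes

Yes


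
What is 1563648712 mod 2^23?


1563648712 & 8388607 = 3367624

3367624


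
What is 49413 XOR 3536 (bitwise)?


0b1100000100000101 ^ 0b110111010000 = 0b1100110011010101 = 52437

52437


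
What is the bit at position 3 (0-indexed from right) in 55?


0b110111, position 3 = 0

0


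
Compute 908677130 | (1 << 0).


908677130 | (1 << 0) = 908677130 | 1 = 908677131

908677131


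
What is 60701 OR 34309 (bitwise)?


0b1110110100011101 | 0b1000011000000101 = 0b1110111100011101 = 61213

61213


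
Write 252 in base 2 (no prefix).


252 = 11111100 in binary

11111100


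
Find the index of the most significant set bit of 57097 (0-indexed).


0b1101111100001001. Highest set bit at position 15

15


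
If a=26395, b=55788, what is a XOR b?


26395 ^ 55788 = 48887

48887


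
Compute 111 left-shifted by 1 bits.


0b1101111 << 1 = 0b11011110 = 222

222


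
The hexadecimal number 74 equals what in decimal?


74 hex = 116 decimal

116


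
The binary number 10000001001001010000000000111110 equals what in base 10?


10000001001001010000000000111110 in decimal = 2166685758

2166685758


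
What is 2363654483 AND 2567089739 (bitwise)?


0b10001100111000101000000101010011 & 0b10011001000000101010111001001011 = 0b10001000000000101000000001000011 = 2281865283

2281865283


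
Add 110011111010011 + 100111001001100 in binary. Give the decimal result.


110011111010011 + 100111001001100 = 1011011000011111 = 46623

46623


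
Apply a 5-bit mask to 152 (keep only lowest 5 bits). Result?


152 & 31 = 24

24


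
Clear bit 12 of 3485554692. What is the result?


3485554692 & ~(1 << 12) = 3485550596

3485550596


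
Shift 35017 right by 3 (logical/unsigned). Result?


0b1000100011001001 >> 3 = 0b1000100011001 = 4377

4377


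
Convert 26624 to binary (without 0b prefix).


26624 = 110100000000000 in binary

110100000000000


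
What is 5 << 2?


0b101 << 2 = 0b10100 = 20

20


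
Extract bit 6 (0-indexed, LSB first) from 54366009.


0b11001111011000111100111001, position 6 = 0

0


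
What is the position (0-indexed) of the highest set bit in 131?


0b10000011. Highest set bit at position 7

7


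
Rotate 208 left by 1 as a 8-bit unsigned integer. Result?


Rotate 0b11010000 left by 1 (8-bit) = 0b10100001 = 161

161


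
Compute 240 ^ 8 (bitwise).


0b11110000 ^ 0b1000 = 0b11111000 = 248

248


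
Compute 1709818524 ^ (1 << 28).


1709818524 ^ (1 << 28) = 1709818524 ^ 268435456 = 1978253980

1978253980


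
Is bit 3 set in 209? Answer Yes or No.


0b11010001, bit 3 = 0. No

No


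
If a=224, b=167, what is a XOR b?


224 ^ 167 = 71

71


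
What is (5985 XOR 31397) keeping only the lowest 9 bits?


Step 1: 5985 ^ 31397 = 28100
Step 2: 28100 & 511 = 452

452


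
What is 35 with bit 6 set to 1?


35 | (1 << 6) = 35 | 64 = 99

99


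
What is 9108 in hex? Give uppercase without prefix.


9108 = 2394 hex

2394


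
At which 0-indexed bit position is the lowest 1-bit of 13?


0b1101. Lowest set bit at position 0

0


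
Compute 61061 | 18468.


0b1110111010000101 | 0b100100000100100 = 0b1110111010100101 = 61093

61093


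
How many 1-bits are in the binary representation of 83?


0b1010011 has 4 set bits

4


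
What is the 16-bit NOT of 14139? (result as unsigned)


~0b11011100111011 = 0b1100100011000100 = 51396 (16-bit unsigned)

51396


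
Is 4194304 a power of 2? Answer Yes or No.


0b10000000000000000000000. Only one bit set => Yes

Yes


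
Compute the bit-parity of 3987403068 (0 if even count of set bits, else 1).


0b11101101101010101111000100111100 has 19 ones => parity 1

1


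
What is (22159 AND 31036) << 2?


Step 1: 22159 & 31036 = 20492
Step 2: 20492 << 2 = 81968

81968


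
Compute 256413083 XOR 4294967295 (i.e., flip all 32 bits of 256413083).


256413083 ^ 4294967295 = 4038554212

4038554212


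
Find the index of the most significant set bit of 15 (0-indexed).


0b1111. Highest set bit at position 3

3


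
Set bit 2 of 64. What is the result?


64 | (1 << 2) = 64 | 4 = 68

68


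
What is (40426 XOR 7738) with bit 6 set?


Step 1: 40426 ^ 7738 = 33744
Step 2: 33744 | (1 << 6) = 33744 | 64 = 33744

33744


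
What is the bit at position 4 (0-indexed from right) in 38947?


0b1001100000100011, position 4 = 0

0


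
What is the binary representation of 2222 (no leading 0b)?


2222 = 100010101110 in binary

100010101110


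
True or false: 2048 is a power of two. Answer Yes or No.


0b100000000000. Only one bit set => Yes

Yes


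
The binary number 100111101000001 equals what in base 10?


100111101000001 in decimal = 20289

20289


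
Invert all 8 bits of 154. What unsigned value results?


154 ^ 255 = 101

101


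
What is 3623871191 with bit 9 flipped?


3623871191 ^ (1 << 9) = 3623871191 ^ 512 = 3623870679

3623870679


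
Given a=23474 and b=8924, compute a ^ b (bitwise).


23474 ^ 8924 = 31086

31086


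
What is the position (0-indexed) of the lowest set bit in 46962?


0b1011011101110010. Lowest set bit at position 1

1


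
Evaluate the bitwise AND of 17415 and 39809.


0b100010000000111 & 0b1001101110000001 = 0b1 = 1

1


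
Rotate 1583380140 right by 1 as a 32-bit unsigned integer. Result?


Rotate 0b1011110011000000111011010101100 right by 1 (32-bit) = 0b101111001100000011101101010110 = 791690070

791690070


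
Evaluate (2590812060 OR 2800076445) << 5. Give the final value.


Step 1: 2590812060 | 2800076445 = 3203262365
Step 2: 3203262365 << 5 = 102504395680

102504395680


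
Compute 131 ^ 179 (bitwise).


0b10000011 ^ 0b10110011 = 0b110000 = 48

48


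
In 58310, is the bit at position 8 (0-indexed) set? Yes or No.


0b1110001111000110, bit 8 = 1. Yes

Yes


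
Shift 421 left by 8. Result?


0b110100101 << 8 = 0b11010010100000000 = 107776

107776


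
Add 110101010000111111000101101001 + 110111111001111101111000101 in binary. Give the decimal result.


110101010000111111000101101001 + 110111111001111101111000101 = 111100010000001110110100101110 = 1010887982

1010887982


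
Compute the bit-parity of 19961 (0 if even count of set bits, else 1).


0b100110111111001 has 10 ones => parity 0

0


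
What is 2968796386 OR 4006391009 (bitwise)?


0b10110000111101000011110011100010 | 0b11101110110011001010110011100001 = 0b11111110111111001011110011100011 = 4277976291

4277976291


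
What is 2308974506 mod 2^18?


2308974506 & 262143 = 10154

10154


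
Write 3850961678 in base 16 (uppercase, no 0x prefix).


3850961678 = E589030E hex

E589030E


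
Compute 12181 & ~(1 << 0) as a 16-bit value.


12181 & ~(1 << 0) = 12180

12180


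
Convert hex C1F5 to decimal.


C1F5 hex = 49653 decimal

49653


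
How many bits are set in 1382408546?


0b1010010011001011110000101100010 has 14 set bits

14


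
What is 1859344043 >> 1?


0b1101110110100110101011010101011 >> 1 = 0b110111011010011010101101010101 = 929672021

929672021


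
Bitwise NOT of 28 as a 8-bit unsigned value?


~0b11100 = 0b11100011 = 227 (8-bit unsigned)

227


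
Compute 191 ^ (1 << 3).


191 ^ (1 << 3) = 191 ^ 8 = 183

183


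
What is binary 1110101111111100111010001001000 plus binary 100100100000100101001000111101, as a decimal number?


1110101111111100111010001001000 + 100100100000100101001000111101 = 10011010100000001100011010000101 = 2592130693

2592130693


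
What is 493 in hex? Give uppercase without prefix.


493 = 1ED hex

1ED


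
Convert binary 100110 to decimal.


100110 in decimal = 38

38


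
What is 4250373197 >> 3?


0b11111101010101111000110001001101 >> 3 = 0b11111101010101111000110001001 = 531296649

531296649


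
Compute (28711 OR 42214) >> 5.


Step 1: 28711 | 42214 = 62695
Step 2: 62695 >> 5 = 1959

1959


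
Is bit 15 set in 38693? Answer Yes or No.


0b1001011100100101, bit 15 = 1. Yes

Yes


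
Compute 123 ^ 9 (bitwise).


0b1111011 ^ 0b1001 = 0b1110010 = 114

114


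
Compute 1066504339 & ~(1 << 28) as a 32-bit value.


1066504339 & ~(1 << 28) = 798068883

798068883


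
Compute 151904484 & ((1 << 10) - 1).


151904484 & 1023 = 228

228


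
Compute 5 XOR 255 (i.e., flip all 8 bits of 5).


5 ^ 255 = 250

250


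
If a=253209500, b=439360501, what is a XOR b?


253209500 ^ 439360501 = 354922601

354922601


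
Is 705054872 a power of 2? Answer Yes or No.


0b101010000001100100100010011000. Multiple bits set => No

No


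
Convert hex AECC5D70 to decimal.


AECC5D70 hex = 2932628848 decimal

2932628848


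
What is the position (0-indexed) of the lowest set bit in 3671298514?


0b11011010110100111001000111010010. Lowest set bit at position 1

1


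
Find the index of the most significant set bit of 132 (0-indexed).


0b10000100. Highest set bit at position 7

7


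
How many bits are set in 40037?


0b1001110001100101 has 8 set bits

8


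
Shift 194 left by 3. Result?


0b11000010 << 3 = 0b11000010000 = 1552

1552


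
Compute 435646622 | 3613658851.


0b11001111101110111000010011110 | 0b11010111011001000000111011100011 = 0b11011111111101110111111011111111 = 3757539071

3757539071


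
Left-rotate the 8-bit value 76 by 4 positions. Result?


Rotate 0b1001100 left by 4 (8-bit) = 0b11000100 = 196

196


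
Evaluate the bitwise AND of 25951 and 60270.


0b110010101011111 & 0b1110101101101110 = 0b110000101001110 = 24910

24910


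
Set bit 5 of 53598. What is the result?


53598 | (1 << 5) = 53598 | 32 = 53630

53630


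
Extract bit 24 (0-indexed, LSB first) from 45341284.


0b10101100111101101001100100, position 24 = 0

0


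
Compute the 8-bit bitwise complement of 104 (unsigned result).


~0b1101000 = 0b10010111 = 151 (8-bit unsigned)

151


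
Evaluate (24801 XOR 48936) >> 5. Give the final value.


Step 1: 24801 ^ 48936 = 57289
Step 2: 57289 >> 5 = 1790

1790


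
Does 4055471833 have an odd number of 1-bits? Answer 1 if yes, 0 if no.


0b11110001101110011001011011011001 has 19 ones => parity 1

1


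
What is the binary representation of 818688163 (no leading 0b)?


818688163 = 110000110011000011000010100011 in binary

110000110011000011000010100011


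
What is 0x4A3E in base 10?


4A3E hex = 19006 decimal

19006


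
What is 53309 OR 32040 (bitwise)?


0b1101000000111101 | 0b111110100101000 = 0b1111110100111101 = 64829

64829


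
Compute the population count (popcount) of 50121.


0b1100001111001001 has 8 set bits

8


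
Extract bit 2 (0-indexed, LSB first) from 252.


0b11111100, position 2 = 1

1


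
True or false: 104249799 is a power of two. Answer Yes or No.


0b110001101101011100111000111. Multiple bits set => No

No


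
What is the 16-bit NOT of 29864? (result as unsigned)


~0b111010010101000 = 0b1000101101010111 = 35671 (16-bit unsigned)

35671


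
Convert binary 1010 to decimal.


1010 in decimal = 10

10


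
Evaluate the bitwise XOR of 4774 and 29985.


0b1001010100110 ^ 0b111010100100001 = 0b110011110000111 = 26503

26503


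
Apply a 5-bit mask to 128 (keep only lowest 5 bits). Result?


128 & 31 = 0

0


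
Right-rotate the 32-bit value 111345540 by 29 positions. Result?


Rotate 0b110101000101111111110000100 right by 29 (32-bit) = 0b110101000101111111110000100000 = 890764320

890764320


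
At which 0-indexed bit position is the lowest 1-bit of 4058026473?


0b11110001111000001001000111101001. Lowest set bit at position 0

0


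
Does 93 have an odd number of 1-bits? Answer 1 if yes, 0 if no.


0b1011101 has 5 ones => parity 1

1


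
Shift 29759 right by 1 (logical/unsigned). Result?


0b111010000111111 >> 1 = 0b11101000011111 = 14879

14879


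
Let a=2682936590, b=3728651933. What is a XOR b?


2682936590 ^ 3728651933 = 1104472979

1104472979


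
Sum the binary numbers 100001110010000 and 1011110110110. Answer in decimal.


100001110010000 + 1011110110110 = 101101101000110 = 23366

23366


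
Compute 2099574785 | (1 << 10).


2099574785 | (1 << 10) = 2099574785 | 1024 = 2099575809

2099575809


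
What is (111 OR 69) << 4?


Step 1: 111 | 69 = 111
Step 2: 111 << 4 = 1776

1776


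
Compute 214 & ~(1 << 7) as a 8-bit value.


214 & ~(1 << 7) = 86

86


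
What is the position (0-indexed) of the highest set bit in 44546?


0b1010111000000010. Highest set bit at position 15

15


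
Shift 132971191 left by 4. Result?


0b111111011001111101010110111 << 4 = 0b1111110110011111010101101110000 = 2127539056

2127539056


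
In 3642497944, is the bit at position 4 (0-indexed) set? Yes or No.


0b11011001000111000001101110011000, bit 4 = 1. Yes

Yes


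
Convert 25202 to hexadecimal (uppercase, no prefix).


25202 = 6272 hex

6272


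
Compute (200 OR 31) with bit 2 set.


Step 1: 200 | 31 = 223
Step 2: 223 | (1 << 2) = 223 | 4 = 223

223


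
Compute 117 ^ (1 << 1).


117 ^ (1 << 1) = 117 ^ 2 = 119

119


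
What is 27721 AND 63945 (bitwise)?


0b110110001001001 & 0b1111100111001001 = 0b110100001001001 = 26697

26697


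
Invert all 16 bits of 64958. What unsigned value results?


64958 ^ 65535 = 577

577


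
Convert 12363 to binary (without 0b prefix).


12363 = 11000001001011 in binary

11000001001011


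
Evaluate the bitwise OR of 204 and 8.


0b11001100 | 0b1000 = 0b11001100 = 204

204


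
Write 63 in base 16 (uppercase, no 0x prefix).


63 = 3F hex

3F


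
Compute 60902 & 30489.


0b1110110111100110 & 0b111011100011001 = 0b110010100000000 = 25856

25856


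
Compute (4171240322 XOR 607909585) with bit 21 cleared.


Step 1: 4171240322 ^ 607909585 = 3701204307
Step 2: 3701204307 & ~(1 << 21) = 3701204307

3701204307


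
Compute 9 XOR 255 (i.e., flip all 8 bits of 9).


9 ^ 255 = 246

246


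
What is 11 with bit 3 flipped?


11 ^ (1 << 3) = 11 ^ 8 = 3

3


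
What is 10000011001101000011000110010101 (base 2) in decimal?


10000011001101000011000110010101 in decimal = 2201235861

2201235861


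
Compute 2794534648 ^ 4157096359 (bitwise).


0b10100110100100010011011011111000 ^ 0b11110111110010000100000110100111 = 0b1010001010110010111011101011111 = 1364817759

1364817759


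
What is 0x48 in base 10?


48 hex = 72 decimal

72


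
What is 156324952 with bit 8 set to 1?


156324952 | (1 << 8) = 156324952 | 256 = 156325208

156325208


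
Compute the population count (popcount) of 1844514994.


0b1101101111100010001000010110010 has 15 set bits

15


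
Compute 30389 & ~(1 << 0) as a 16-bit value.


30389 & ~(1 << 0) = 30388

30388


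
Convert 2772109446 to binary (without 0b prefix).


2772109446 = 10100101001110110000100010000110 in binary

10100101001110110000100010000110


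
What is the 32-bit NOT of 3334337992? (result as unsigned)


~0b11000110101111011111010111001000 = 0b111001010000100000101000110111 = 960629303 (32-bit unsigned)

960629303


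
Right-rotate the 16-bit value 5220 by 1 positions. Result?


Rotate 0b1010001100100 right by 1 (16-bit) = 0b101000110010 = 2610

2610


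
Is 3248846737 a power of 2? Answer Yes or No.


0b11000001101001010111011110010001. Multiple bits set => No

No


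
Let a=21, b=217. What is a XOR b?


21 ^ 217 = 204

204


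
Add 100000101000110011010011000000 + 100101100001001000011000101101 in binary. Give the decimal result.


100000101000110011010011000000 + 100101100001001000011000101101 = 1000110001001111011101011101101 = 1177008877

1177008877


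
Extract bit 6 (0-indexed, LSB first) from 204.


0b11001100, position 6 = 1

1


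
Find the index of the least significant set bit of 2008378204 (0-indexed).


0b1110111101101010110101101011100. Lowest set bit at position 2

2


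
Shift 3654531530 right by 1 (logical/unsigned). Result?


0b11011001110100111011100111001010 >> 1 = 0b1101100111010011101110011100101 = 1827265765

1827265765


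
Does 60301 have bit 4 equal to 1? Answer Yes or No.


0b1110101110001101, bit 4 = 0. No

No


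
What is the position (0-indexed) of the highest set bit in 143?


0b10001111. Highest set bit at position 7

7


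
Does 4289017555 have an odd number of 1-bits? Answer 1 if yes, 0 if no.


0b11111111101001010011011011010011 has 21 ones => parity 1

1
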